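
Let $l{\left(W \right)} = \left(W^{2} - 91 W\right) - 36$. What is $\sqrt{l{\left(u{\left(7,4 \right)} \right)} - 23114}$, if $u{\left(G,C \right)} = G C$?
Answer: $i \sqrt{24914} \approx 157.84 i$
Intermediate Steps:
$u{\left(G,C \right)} = C G$
$l{\left(W \right)} = -36 + W^{2} - 91 W$
$\sqrt{l{\left(u{\left(7,4 \right)} \right)} - 23114} = \sqrt{\left(-36 + \left(4 \cdot 7\right)^{2} - 91 \cdot 4 \cdot 7\right) - 23114} = \sqrt{\left(-36 + 28^{2} - 2548\right) - 23114} = \sqrt{\left(-36 + 784 - 2548\right) - 23114} = \sqrt{-1800 - 23114} = \sqrt{-24914} = i \sqrt{24914}$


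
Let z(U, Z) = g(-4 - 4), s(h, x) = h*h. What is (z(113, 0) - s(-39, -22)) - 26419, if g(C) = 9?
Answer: -27931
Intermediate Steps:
s(h, x) = h²
z(U, Z) = 9
(z(113, 0) - s(-39, -22)) - 26419 = (9 - 1*(-39)²) - 26419 = (9 - 1*1521) - 26419 = (9 - 1521) - 26419 = -1512 - 26419 = -27931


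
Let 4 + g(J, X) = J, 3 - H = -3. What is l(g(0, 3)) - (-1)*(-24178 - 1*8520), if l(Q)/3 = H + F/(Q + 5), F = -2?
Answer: -32686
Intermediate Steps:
H = 6 (H = 3 - 1*(-3) = 3 + 3 = 6)
g(J, X) = -4 + J
l(Q) = 18 - 6/(5 + Q) (l(Q) = 3*(6 - 2/(Q + 5)) = 3*(6 - 2/(5 + Q)) = 18 - 6/(5 + Q))
l(g(0, 3)) - (-1)*(-24178 - 1*8520) = 6*(14 + 3*(-4 + 0))/(5 + (-4 + 0)) - (-1)*(-24178 - 1*8520) = 6*(14 + 3*(-4))/(5 - 4) - (-1)*(-24178 - 8520) = 6*(14 - 12)/1 - (-1)*(-32698) = 6*1*2 - 1*32698 = 12 - 32698 = -32686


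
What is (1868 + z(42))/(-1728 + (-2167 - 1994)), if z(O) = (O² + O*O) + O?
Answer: -5438/5889 ≈ -0.92342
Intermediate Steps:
z(O) = O + 2*O² (z(O) = (O² + O²) + O = 2*O² + O = O + 2*O²)
(1868 + z(42))/(-1728 + (-2167 - 1994)) = (1868 + 42*(1 + 2*42))/(-1728 + (-2167 - 1994)) = (1868 + 42*(1 + 84))/(-1728 - 4161) = (1868 + 42*85)/(-5889) = (1868 + 3570)*(-1/5889) = 5438*(-1/5889) = -5438/5889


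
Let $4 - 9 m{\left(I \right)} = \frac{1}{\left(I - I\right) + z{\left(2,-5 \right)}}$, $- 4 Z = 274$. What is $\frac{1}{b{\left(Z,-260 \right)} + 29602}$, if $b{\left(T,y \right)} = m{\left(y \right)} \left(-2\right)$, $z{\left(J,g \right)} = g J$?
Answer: $\frac{45}{1332049} \approx 3.3783 \cdot 10^{-5}$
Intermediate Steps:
$z{\left(J,g \right)} = J g$
$Z = - \frac{137}{2}$ ($Z = \left(- \frac{1}{4}\right) 274 = - \frac{137}{2} \approx -68.5$)
$m{\left(I \right)} = \frac{41}{90}$ ($m{\left(I \right)} = \frac{4}{9} - \frac{1}{9 \left(\left(I - I\right) + 2 \left(-5\right)\right)} = \frac{4}{9} - \frac{1}{9 \left(0 - 10\right)} = \frac{4}{9} - \frac{1}{9 \left(-10\right)} = \frac{4}{9} - - \frac{1}{90} = \frac{4}{9} + \frac{1}{90} = \frac{41}{90}$)
$b{\left(T,y \right)} = - \frac{41}{45}$ ($b{\left(T,y \right)} = \frac{41}{90} \left(-2\right) = - \frac{41}{45}$)
$\frac{1}{b{\left(Z,-260 \right)} + 29602} = \frac{1}{- \frac{41}{45} + 29602} = \frac{1}{\frac{1332049}{45}} = \frac{45}{1332049}$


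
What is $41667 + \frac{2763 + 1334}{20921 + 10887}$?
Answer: $\frac{1325348033}{31808} \approx 41667.0$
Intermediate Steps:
$41667 + \frac{2763 + 1334}{20921 + 10887} = 41667 + \frac{4097}{31808} = \frac{1325348033}{31808}$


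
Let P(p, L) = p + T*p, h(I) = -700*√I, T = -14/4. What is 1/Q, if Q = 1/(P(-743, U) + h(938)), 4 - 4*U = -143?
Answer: 3715/2 - 700*√938 ≈ -19581.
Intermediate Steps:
U = 147/4 (U = 1 - ¼*(-143) = 1 + 143/4 = 147/4 ≈ 36.750)
T = -7/2 (T = -14*¼ = -7/2 ≈ -3.5000)
P(p, L) = -5*p/2 (P(p, L) = p - 7*p/2 = -5*p/2)
Q = 1/(3715/2 - 700*√938) (Q = 1/(-5/2*(-743) - 700*√938) = 1/(3715/2 - 700*√938) ≈ -5.1069e-5)
1/Q = 1/(-1486/364935755 - 112*√938/72987151)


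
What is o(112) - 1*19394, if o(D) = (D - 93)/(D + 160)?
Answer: -5275149/272 ≈ -19394.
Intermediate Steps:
o(D) = (-93 + D)/(160 + D)
o(112) - 1*19394 = (-93 + 112)/(160 + 112) - 1*19394 = 19/272 - 19394 = -5275149/272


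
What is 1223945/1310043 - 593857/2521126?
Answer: 2307741356219/3302783468418 ≈ 0.69873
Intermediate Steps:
1223945/1310043 - 593857/2521126 = 2307741356219/3302783468418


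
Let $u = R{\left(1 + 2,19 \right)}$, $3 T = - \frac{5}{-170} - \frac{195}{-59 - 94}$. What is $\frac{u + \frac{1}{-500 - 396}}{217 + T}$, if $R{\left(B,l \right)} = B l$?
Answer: $\frac{7813863}{29807680} \approx 0.26214$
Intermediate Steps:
$T = \frac{133}{306}$ ($T = \frac{- \frac{5}{-170} - \frac{195}{-59 - 94}}{3} = \frac{\left(-5\right) \left(- \frac{1}{170}\right) - \frac{195}{-59 - 94}}{3} = \frac{\frac{1}{34} - \frac{195}{-153}}{3} = \frac{\frac{1}{34} - - \frac{65}{51}}{3} = \frac{\frac{1}{34} + \frac{65}{51}}{3} = \frac{1}{3} \cdot \frac{133}{102} = \frac{133}{306} \approx 0.43464$)
$u = 57$ ($u = \left(1 + 2\right) 19 = 3 \cdot 19 = 57$)
$\frac{u + \frac{1}{-500 - 396}}{217 + T} = \frac{57 + \frac{1}{-500 - 396}}{217 + \frac{133}{306}} = \frac{57 + \frac{1}{-896}}{\frac{66535}{306}} = \left(57 - \frac{1}{896}\right) \frac{306}{66535} = \frac{51071}{896} \cdot \frac{306}{66535} = \frac{7813863}{29807680}$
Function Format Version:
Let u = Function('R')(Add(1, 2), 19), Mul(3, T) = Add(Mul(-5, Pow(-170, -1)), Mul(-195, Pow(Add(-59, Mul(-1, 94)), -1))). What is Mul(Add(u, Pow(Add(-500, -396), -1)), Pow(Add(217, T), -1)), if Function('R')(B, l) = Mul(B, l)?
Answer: Rational(7813863, 29807680) ≈ 0.26214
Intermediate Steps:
T = Rational(133, 306) (T = Mul(Rational(1, 3), Add(Mul(-5, Pow(-170, -1)), Mul(-195, Pow(Add(-59, Mul(-1, 94)), -1)))) = Mul(Rational(1, 3), Add(Mul(-5, Rational(-1, 170)), Mul(-195, Pow(Add(-59, -94), -1)))) = Mul(Rational(1, 3), Add(Rational(1, 34), Mul(-195, Pow(-153, -1)))) = Mul(Rational(1, 3), Add(Rational(1, 34), Mul(-195, Rational(-1, 153)))) = Mul(Rational(1, 3), Add(Rational(1, 34), Rational(65, 51))) = Mul(Rational(1, 3), Rational(133, 102)) = Rational(133, 306) ≈ 0.43464)
u = 57 (u = Mul(Add(1, 2), 19) = Mul(3, 19) = 57)
Mul(Add(u, Pow(Add(-500, -396), -1)), Pow(Add(217, T), -1)) = Mul(Add(57, Pow(Add(-500, -396), -1)), Pow(Add(217, Rational(133, 306)), -1)) = Mul(Add(57, Pow(-896, -1)), Pow(Rational(66535, 306), -1)) = Mul(Add(57, Rational(-1, 896)), Rational(306, 66535)) = Mul(Rational(51071, 896), Rational(306, 66535)) = Rational(7813863, 29807680)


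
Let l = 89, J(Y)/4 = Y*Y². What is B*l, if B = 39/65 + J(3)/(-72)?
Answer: -801/10 ≈ -80.100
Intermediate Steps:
J(Y) = 4*Y³ (J(Y) = 4*(Y*Y²) = 4*Y³)
B = -9/10 (B = 39/65 + (4*3³)/(-72) = 39*(1/65) + (4*27)*(-1/72) = ⅗ + 108*(-1/72) = ⅗ - 3/2 = -9/10 ≈ -0.90000)
B*l = -9/10*89 = -801/10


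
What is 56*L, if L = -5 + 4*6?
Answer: 1064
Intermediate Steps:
L = 19 (L = -5 + 24 = 19)
56*L = 56*19 = 1064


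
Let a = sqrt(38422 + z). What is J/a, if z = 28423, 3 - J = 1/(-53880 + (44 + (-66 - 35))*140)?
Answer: 185581*sqrt(66845)/4135031700 ≈ 0.011604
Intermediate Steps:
J = 185581/61860 (J = 3 - 1/(-53880 + (44 + (-66 - 35))*140) = 3 - 1/(-53880 + (44 - 101)*140) = 3 - 1/(-53880 - 57*140) = 3 - 1/(-53880 - 7980) = 3 - 1/(-61860) = 3 - 1*(-1/61860) = 3 + 1/61860 = 185581/61860 ≈ 3.0000)
a = sqrt(66845) (a = sqrt(38422 + 28423) = sqrt(66845) ≈ 258.54)
J/a = 185581/(61860*(sqrt(66845))) = 185581*(sqrt(66845)/66845)/61860 = 185581*sqrt(66845)/4135031700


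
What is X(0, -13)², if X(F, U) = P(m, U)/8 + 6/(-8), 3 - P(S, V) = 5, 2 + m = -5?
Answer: 1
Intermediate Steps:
m = -7 (m = -2 - 5 = -7)
P(S, V) = -2 (P(S, V) = 3 - 1*5 = 3 - 5 = -2)
X(F, U) = -1 (X(F, U) = -2/8 + 6/(-8) = -2*⅛ + 6*(-⅛) = -¼ - ¾ = -1)
X(0, -13)² = (-1)² = 1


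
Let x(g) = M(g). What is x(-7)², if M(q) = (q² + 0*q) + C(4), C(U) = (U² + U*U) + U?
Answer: 7225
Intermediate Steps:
C(U) = U + 2*U² (C(U) = (U² + U²) + U = 2*U² + U = U + 2*U²)
M(q) = 36 + q² (M(q) = (q² + 0*q) + 4*(1 + 2*4) = (q² + 0) + 4*(1 + 8) = q² + 4*9 = q² + 36 = 36 + q²)
x(g) = 36 + g²
x(-7)² = (36 + (-7)²)² = (36 + 49)² = 85² = 7225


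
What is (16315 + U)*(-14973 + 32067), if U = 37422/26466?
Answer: 111844024908/401 ≈ 2.7891e+8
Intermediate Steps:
U = 567/401 (U = 37422*(1/26466) = 567/401 ≈ 1.4140)
(16315 + U)*(-14973 + 32067) = (16315 + 567/401)*(-14973 + 32067) = (6542882/401)*17094 = 111844024908/401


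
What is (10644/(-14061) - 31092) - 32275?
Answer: -297004677/4687 ≈ -63368.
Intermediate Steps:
(10644/(-14061) - 31092) - 32275 = (10644*(-1/14061) - 31092) - 32275 = (-3548/4687 - 31092) - 32275 = -145731752/4687 - 32275 = -297004677/4687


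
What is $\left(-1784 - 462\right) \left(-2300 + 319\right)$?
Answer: $4449326$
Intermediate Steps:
$\left(-1784 - 462\right) \left(-2300 + 319\right) = \left(-2246\right) \left(-1981\right) = 4449326$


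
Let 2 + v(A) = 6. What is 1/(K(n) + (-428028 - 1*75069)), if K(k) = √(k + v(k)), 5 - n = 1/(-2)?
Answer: -1006194/506213182799 - √38/506213182799 ≈ -1.9877e-6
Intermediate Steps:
n = 11/2 (n = 5 - 1/(-2) = 5 - 1*(-½) = 5 + ½ = 11/2 ≈ 5.5000)
v(A) = 4 (v(A) = -2 + 6 = 4)
K(k) = √(4 + k) (K(k) = √(k + 4) = √(4 + k))
1/(K(n) + (-428028 - 1*75069)) = 1/(√(4 + 11/2) + (-428028 - 1*75069)) = 1/(√(19/2) + (-428028 - 75069)) = 1/(√38/2 - 503097) = 1/(-503097 + √38/2)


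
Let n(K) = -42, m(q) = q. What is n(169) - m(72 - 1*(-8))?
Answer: -122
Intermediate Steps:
n(169) - m(72 - 1*(-8)) = -42 - (72 - 1*(-8)) = -42 - (72 + 8) = -42 - 1*80 = -42 - 80 = -122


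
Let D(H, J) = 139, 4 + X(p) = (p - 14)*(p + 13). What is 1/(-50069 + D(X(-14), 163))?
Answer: -1/49930 ≈ -2.0028e-5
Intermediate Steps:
X(p) = -4 + (-14 + p)*(13 + p) (X(p) = -4 + (p - 14)*(p + 13) = -4 + (-14 + p)*(13 + p))
1/(-50069 + D(X(-14), 163)) = 1/(-50069 + 139) = 1/(-49930) = -1/49930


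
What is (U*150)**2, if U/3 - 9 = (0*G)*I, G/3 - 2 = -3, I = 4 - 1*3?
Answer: 16402500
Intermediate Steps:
I = 1 (I = 4 - 3 = 1)
G = -3 (G = 6 + 3*(-3) = 6 - 9 = -3)
U = 27 (U = 27 + 3*((0*(-3))*1) = 27 + 3*(0*1) = 27 + 3*0 = 27 + 0 = 27)
(U*150)**2 = (27*150)**2 = 4050**2 = 16402500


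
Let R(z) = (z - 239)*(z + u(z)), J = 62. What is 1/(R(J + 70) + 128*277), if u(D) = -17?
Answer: 1/23151 ≈ 4.3195e-5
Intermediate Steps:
R(z) = (-239 + z)*(-17 + z) (R(z) = (z - 239)*(z - 17) = (-239 + z)*(-17 + z))
1/(R(J + 70) + 128*277) = 1/((4063 + (62 + 70)² - 256*(62 + 70)) + 128*277) = 1/((4063 + 132² - 256*132) + 35456) = 1/((4063 + 17424 - 33792) + 35456) = 1/(-12305 + 35456) = 1/23151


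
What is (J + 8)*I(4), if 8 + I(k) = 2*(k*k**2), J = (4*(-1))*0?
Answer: 960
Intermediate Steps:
J = 0 (J = -4*0 = 0)
I(k) = -8 + 2*k**3 (I(k) = -8 + 2*(k*k**2) = -8 + 2*k**3)
(J + 8)*I(4) = (0 + 8)*(-8 + 2*4**3) = 8*(-8 + 2*64) = 8*(-8 + 128) = 8*120 = 960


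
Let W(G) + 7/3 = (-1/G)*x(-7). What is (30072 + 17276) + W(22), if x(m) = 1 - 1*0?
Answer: 3124811/66 ≈ 47346.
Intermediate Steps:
x(m) = 1 (x(m) = 1 + 0 = 1)
W(G) = -7/3 - 1/G (W(G) = -7/3 - 1/G*1 = -7/3 - 1/G)
(30072 + 17276) + W(22) = (30072 + 17276) + (-7/3 - 1/22) = 47348 + (-7/3 - 1*1/22) = 47348 + (-7/3 - 1/22) = 47348 - 157/66 = 3124811/66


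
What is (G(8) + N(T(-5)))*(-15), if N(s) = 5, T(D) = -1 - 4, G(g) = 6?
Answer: -165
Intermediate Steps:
T(D) = -5
(G(8) + N(T(-5)))*(-15) = (6 + 5)*(-15) = 11*(-15) = -165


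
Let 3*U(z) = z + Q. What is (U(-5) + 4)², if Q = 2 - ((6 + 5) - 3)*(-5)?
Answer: 2401/9 ≈ 266.78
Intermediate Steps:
Q = 42 (Q = 2 - (11 - 3)*(-5) = 2 - 8*(-5) = 2 - 1*(-40) = 2 + 40 = 42)
U(z) = 14 + z/3 (U(z) = (z + 42)/3 = (42 + z)/3 = 14 + z/3)
(U(-5) + 4)² = ((14 + (⅓)*(-5)) + 4)² = ((14 - 5/3) + 4)² = (37/3 + 4)² = (49/3)² = 2401/9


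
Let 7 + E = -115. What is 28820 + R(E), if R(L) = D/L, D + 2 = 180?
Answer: 1757931/61 ≈ 28819.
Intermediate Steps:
D = 178 (D = -2 + 180 = 178)
E = -122 (E = -7 - 115 = -122)
R(L) = 178/L
28820 + R(E) = 28820 + 178/(-122) = 28820 + 178*(-1/122) = 28820 - 89/61 = 1757931/61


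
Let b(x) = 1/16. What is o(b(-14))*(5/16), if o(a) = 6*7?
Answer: 105/8 ≈ 13.125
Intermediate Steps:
b(x) = 1/16
o(a) = 42
o(b(-14))*(5/16) = 42*(5/16) = 105/8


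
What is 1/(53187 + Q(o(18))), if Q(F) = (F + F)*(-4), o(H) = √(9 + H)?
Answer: 17729/942951747 + 8*√3/942951747 ≈ 1.8816e-5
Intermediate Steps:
Q(F) = -8*F (Q(F) = (2*F)*(-4) = -8*F)
1/(53187 + Q(o(18))) = 1/(53187 - 8*√(9 + 18)) = 1/(53187 - 24*√3)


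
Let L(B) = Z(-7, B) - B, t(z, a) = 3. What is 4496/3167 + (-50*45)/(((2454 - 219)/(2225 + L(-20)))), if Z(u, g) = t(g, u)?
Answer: -1067242496/471883 ≈ -2261.7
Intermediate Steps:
Z(u, g) = 3
L(B) = 3 - B
4496/3167 + (-50*45)/(((2454 - 219)/(2225 + L(-20)))) = 4496/3167 + (-50*45)/(((2454 - 219)/(2225 + (3 - 1*(-20))))) = 4496*(1/3167) - 2250/(2235/(2225 + (3 + 20))) = 4496/3167 - 2250/(2235/(2225 + 23)) = 4496/3167 - 2250/(2235/2248) = 4496/3167 - 2250/(2235*(1/2248)) = 4496/3167 - 2250/2235/2248 = 4496/3167 - 2250*2248/2235 = 4496/3167 - 337200/149 = -1067242496/471883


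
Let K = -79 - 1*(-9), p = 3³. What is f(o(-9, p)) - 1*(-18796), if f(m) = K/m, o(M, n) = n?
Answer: 507422/27 ≈ 18793.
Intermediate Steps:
p = 27
K = -70 (K = -79 + 9 = -70)
f(m) = -70/m
f(o(-9, p)) - 1*(-18796) = -70/27 - 1*(-18796) = -70*1/27 + 18796 = -70/27 + 18796 = 507422/27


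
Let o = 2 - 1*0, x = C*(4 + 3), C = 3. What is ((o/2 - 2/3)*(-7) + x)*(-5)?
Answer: -280/3 ≈ -93.333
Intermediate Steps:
x = 21 (x = 3*(4 + 3) = 3*7 = 21)
o = 2 (o = 2 + 0 = 2)
((o/2 - 2/3)*(-7) + x)*(-5) = ((2/2 - 2/3)*(-7) + 21)*(-5) = ((2*(½) - 2*⅓)*(-7) + 21)*(-5) = ((1 - ⅔)*(-7) + 21)*(-5) = ((⅓)*(-7) + 21)*(-5) = (-7/3 + 21)*(-5) = (56/3)*(-5) = -280/3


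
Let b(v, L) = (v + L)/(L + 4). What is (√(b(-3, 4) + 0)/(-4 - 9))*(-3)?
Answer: 3*√2/52 ≈ 0.081589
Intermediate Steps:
b(v, L) = (L + v)/(4 + L)
(√(b(-3, 4) + 0)/(-4 - 9))*(-3) = (√((4 - 3)/(4 + 4) + 0)/(-4 - 9))*(-3) = (√(1/8 + 0)/(-13))*(-3) = (√((⅛)*1 + 0)*(-1/13))*(-3) = (√(⅛ + 0)*(-1/13))*(-3) = (√(⅛)*(-1/13))*(-3) = ((√2/4)*(-1/13))*(-3) = -√2/52*(-3) = 3*√2/52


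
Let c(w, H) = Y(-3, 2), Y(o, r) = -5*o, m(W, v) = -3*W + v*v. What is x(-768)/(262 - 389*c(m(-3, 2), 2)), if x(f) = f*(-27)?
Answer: -20736/5573 ≈ -3.7208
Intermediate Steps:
x(f) = -27*f
m(W, v) = v**2 - 3*W (m(W, v) = -3*W + v**2 = v**2 - 3*W)
c(w, H) = 15 (c(w, H) = -5*(-3) = 15)
x(-768)/(262 - 389*c(m(-3, 2), 2)) = (-27*(-768))/(262 - 389*15) = 20736/(262 - 5835) = 20736/(-5573) = 20736*(-1/5573) = -20736/5573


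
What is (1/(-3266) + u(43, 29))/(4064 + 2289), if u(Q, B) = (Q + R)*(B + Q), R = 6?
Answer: 11522447/20748898 ≈ 0.55533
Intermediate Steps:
u(Q, B) = (6 + Q)*(B + Q) (u(Q, B) = (Q + 6)*(B + Q) = (6 + Q)*(B + Q))
(1/(-3266) + u(43, 29))/(4064 + 2289) = (1/(-3266) + (43² + 6*29 + 6*43 + 29*43))/(4064 + 2289) = (-1/3266 + (1849 + 174 + 258 + 1247))/6353 = (-1/3266 + 3528)*(1/6353) = (11522447/3266)*(1/6353) = 11522447/20748898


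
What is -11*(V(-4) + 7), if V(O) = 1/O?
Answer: -297/4 ≈ -74.250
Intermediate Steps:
-11*(V(-4) + 7) = -11*(1/(-4) + 7) = -11*(-¼ + 7) = -11*27/4 = -297/4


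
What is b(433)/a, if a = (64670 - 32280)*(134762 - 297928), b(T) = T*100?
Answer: -2165/264247337 ≈ -8.1931e-6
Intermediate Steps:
b(T) = 100*T
a = -5284946740 (a = 32390*(-163166) = -5284946740)
b(433)/a = (100*433)/(-5284946740) = 43300*(-1/5284946740) = -2165/264247337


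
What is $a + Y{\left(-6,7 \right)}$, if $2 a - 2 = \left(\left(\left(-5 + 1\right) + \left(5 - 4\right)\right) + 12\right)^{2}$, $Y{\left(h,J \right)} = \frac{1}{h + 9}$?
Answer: $\frac{251}{6} \approx 41.833$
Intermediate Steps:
$Y{\left(h,J \right)} = \frac{1}{9 + h}$
$a = \frac{83}{2}$ ($a = 1 + \frac{\left(\left(\left(-5 + 1\right) + \left(5 - 4\right)\right) + 12\right)^{2}}{2} = 1 + \frac{\left(\left(-4 + \left(5 - 4\right)\right) + 12\right)^{2}}{2} = 1 + \frac{\left(\left(-4 + 1\right) + 12\right)^{2}}{2} = 1 + \frac{\left(-3 + 12\right)^{2}}{2} = 1 + \frac{9^{2}}{2} = 1 + \frac{1}{2} \cdot 81 = 1 + \frac{81}{2} = \frac{83}{2} \approx 41.5$)
$a + Y{\left(-6,7 \right)} = \frac{83}{2} + \frac{1}{9 - 6} = \frac{83}{2} + \frac{1}{3} = \frac{251}{6}$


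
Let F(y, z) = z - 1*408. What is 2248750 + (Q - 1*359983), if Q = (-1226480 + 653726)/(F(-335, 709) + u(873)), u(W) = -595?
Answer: 13235006/7 ≈ 1.8907e+6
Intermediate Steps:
F(y, z) = -408 + z (F(y, z) = z - 408 = -408 + z)
Q = 13637/7 (Q = (-1226480 + 653726)/((-408 + 709) - 595) = -572754/(301 - 595) = -572754/(-294) = -572754*(-1/294) = 13637/7 ≈ 1948.1)
2248750 + (Q - 1*359983) = 2248750 + (13637/7 - 1*359983) = 2248750 + (13637/7 - 359983) = 2248750 - 2506244/7 = 13235006/7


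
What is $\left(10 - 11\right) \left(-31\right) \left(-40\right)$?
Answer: $-1240$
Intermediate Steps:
$\left(10 - 11\right) \left(-31\right) \left(-40\right) = \left(-1\right) \left(-31\right) \left(-40\right) = 31 \left(-40\right) = -1240$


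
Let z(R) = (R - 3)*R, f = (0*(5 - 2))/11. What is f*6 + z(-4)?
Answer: 28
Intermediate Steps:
f = 0 (f = (0*3)*(1/11) = 0*(1/11) = 0)
z(R) = R*(-3 + R) (z(R) = (-3 + R)*R = R*(-3 + R))
f*6 + z(-4) = 0*6 - 4*(-3 - 4) = 0 - 4*(-7) = 0 + 28 = 28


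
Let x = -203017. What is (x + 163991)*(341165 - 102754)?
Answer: -9304227686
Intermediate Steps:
(x + 163991)*(341165 - 102754) = (-203017 + 163991)*(341165 - 102754) = -39026*238411 = -9304227686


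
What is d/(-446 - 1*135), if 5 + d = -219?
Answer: 32/83 ≈ 0.38554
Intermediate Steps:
d = -224 (d = -5 - 219 = -224)
d/(-446 - 1*135) = -224/(-446 - 1*135) = -224/(-446 - 135) = -224/(-581) = -224*(-1/581) = 32/83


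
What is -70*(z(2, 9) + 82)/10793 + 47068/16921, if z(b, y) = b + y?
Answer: 397849214/182628353 ≈ 2.1785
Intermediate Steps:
-70*(z(2, 9) + 82)/10793 + 47068/16921 = -70*((2 + 9) + 82)/10793 + 47068/16921 = -70*(11 + 82)*(1/10793) + 47068*(1/16921) = -70*93*(1/10793) + 47068/16921 = -6510*1/10793 + 47068/16921 = -6510/10793 + 47068/16921 = 397849214/182628353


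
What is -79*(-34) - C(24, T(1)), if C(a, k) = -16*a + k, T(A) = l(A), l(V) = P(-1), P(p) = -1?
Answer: 3071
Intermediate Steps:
l(V) = -1
T(A) = -1
C(a, k) = k - 16*a
-79*(-34) - C(24, T(1)) = -79*(-34) - (-1 - 16*24) = 2686 - (-1 - 384) = 2686 - 1*(-385) = 2686 + 385 = 3071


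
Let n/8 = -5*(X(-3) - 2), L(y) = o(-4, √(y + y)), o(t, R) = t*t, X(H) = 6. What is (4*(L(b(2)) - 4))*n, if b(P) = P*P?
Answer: -7680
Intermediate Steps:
b(P) = P²
o(t, R) = t²
L(y) = 16 (L(y) = (-4)² = 16)
n = -160 (n = 8*(-5*(6 - 2)) = 8*(-5*4) = 8*(-20) = -160)
(4*(L(b(2)) - 4))*n = (4*(16 - 4))*(-160) = (4*12)*(-160) = 48*(-160) = -7680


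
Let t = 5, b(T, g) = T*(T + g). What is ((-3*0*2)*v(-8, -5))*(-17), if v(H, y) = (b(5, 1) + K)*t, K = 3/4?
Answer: 0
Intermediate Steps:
K = ¾ (K = 3*(¼) = ¾ ≈ 0.75000)
v(H, y) = 615/4 (v(H, y) = (5*(5 + 1) + ¾)*5 = (5*6 + ¾)*5 = (30 + ¾)*5 = (123/4)*5 = 615/4)
((-3*0*2)*v(-8, -5))*(-17) = ((-3*0*2)*(615/4))*(-17) = ((0*2)*(615/4))*(-17) = (0*(615/4))*(-17) = 0*(-17) = 0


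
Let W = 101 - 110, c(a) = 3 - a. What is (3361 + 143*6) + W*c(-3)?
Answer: 4165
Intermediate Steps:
W = -9
(3361 + 143*6) + W*c(-3) = (3361 + 143*6) - 9*(3 - 1*(-3)) = (3361 + 858) - 9*(3 + 3) = 4219 - 9*6 = 4219 - 54 = 4165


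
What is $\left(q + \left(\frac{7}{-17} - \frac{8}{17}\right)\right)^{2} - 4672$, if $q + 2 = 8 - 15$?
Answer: $- \frac{1321984}{289} \approx -4574.3$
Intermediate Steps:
$q = -9$ ($q = -2 + \left(8 - 15\right) = -2 - 7 = -9$)
$\left(q + \left(\frac{7}{-17} - \frac{8}{17}\right)\right)^{2} - 4672 = \left(-9 + \left(\frac{7}{-17} - \frac{8}{17}\right)\right)^{2} - 4672 = \left(-9 + \left(7 \left(- \frac{1}{17}\right) - \frac{8}{17}\right)\right)^{2} - 4672 = \left(-9 - \frac{15}{17}\right)^{2} - 4672 = \left(- \frac{168}{17}\right)^{2} - 4672 = \frac{28224}{289} - 4672 = - \frac{1321984}{289}$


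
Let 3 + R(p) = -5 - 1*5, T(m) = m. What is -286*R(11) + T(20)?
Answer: 3738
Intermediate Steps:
R(p) = -13 (R(p) = -3 + (-5 - 1*5) = -3 + (-5 - 5) = -3 - 10 = -13)
-286*R(11) + T(20) = -286*(-13) + 20 = 3718 + 20 = 3738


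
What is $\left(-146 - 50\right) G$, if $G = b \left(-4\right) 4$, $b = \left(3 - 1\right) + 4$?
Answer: $18816$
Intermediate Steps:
$b = 6$ ($b = 2 + 4 = 6$)
$G = -96$ ($G = 6 \left(-4\right) 4 = \left(-24\right) 4 = -96$)
$\left(-146 - 50\right) G = \left(-146 - 50\right) \left(-96\right) = \left(-196\right) \left(-96\right) = 18816$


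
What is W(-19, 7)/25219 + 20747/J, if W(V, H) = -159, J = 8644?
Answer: 521844197/217993036 ≈ 2.3939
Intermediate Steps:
W(-19, 7)/25219 + 20747/J = -159/25219 + 20747/8644 = 521844197/217993036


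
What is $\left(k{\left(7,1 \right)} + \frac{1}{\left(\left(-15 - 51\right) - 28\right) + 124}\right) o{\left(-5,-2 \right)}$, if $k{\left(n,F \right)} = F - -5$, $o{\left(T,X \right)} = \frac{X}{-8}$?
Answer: $\frac{181}{120} \approx 1.5083$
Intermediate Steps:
$o{\left(T,X \right)} = - \frac{X}{8}$ ($o{\left(T,X \right)} = X \left(- \frac{1}{8}\right) = - \frac{X}{8}$)
$k{\left(n,F \right)} = 5 + F$ ($k{\left(n,F \right)} = F + 5 = 5 + F$)
$\left(k{\left(7,1 \right)} + \frac{1}{\left(\left(-15 - 51\right) - 28\right) + 124}\right) o{\left(-5,-2 \right)} = \left(\left(5 + 1\right) + \frac{1}{\left(\left(-15 - 51\right) - 28\right) + 124}\right) \left(\left(- \frac{1}{8}\right) \left(-2\right)\right) = \left(6 + \frac{1}{\left(-66 - 28\right) + 124}\right) \frac{1}{4} = \left(6 + \frac{1}{-94 + 124}\right) \frac{1}{4} = \left(6 + \frac{1}{30}\right) \frac{1}{4} = \frac{181}{30} \cdot \frac{1}{4} = \frac{181}{120}$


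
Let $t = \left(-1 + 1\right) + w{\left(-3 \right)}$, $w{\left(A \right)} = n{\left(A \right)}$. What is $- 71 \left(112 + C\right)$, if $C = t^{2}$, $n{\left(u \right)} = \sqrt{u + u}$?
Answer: $-7526$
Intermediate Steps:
$n{\left(u \right)} = \sqrt{2} \sqrt{u}$ ($n{\left(u \right)} = \sqrt{2 u} = \sqrt{2} \sqrt{u}$)
$w{\left(A \right)} = \sqrt{2} \sqrt{A}$
$t = i \sqrt{6}$ ($t = \left(-1 + 1\right) + \sqrt{2} \sqrt{-3} = 0 + \sqrt{2} i \sqrt{3} = 0 + i \sqrt{6} = i \sqrt{6} \approx 2.4495 i$)
$C = -6$ ($C = \left(i \sqrt{6}\right)^{2} = -6$)
$- 71 \left(112 + C\right) = - 71 \left(112 - 6\right) = \left(-71\right) 106 = -7526$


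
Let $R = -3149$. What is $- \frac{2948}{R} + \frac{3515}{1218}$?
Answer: $\frac{218797}{57246} \approx 3.822$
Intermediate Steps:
$- \frac{2948}{R} + \frac{3515}{1218} = - \frac{2948}{-3149} + \frac{3515}{1218} = \left(-2948\right) \left(- \frac{1}{3149}\right) + 3515 \cdot \frac{1}{1218} = \frac{44}{47} + \frac{3515}{1218} = \frac{218797}{57246}$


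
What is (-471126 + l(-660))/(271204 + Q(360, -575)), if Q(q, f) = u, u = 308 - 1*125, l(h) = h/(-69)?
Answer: -10835678/6241901 ≈ -1.7360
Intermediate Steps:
l(h) = -h/69 (l(h) = h*(-1/69) = -h/69)
u = 183 (u = 308 - 125 = 183)
Q(q, f) = 183
(-471126 + l(-660))/(271204 + Q(360, -575)) = (-471126 - 1/69*(-660))/(271204 + 183) = (-471126 + 220/23)/271387 = -10835678/23*1/271387 = -10835678/6241901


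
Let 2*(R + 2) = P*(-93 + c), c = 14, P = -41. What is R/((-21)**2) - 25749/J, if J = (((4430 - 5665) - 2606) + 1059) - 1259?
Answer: 3975917/396018 ≈ 10.040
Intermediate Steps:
R = 3235/2 (R = -2 + (-41*(-93 + 14))/2 = -2 + (-41*(-79))/2 = -2 + (1/2)*3239 = -2 + 3239/2 = 3235/2 ≈ 1617.5)
J = -4041 (J = ((-1235 - 2606) + 1059) - 1259 = (-3841 + 1059) - 1259 = -2782 - 1259 = -4041)
R/((-21)**2) - 25749/J = 3235/(2*((-21)**2)) - 25749/(-4041) = (3235/2)/441 - 25749*(-1/4041) = (3235/2)*(1/441) + 2861/449 = 3235/882 + 2861/449 = 3975917/396018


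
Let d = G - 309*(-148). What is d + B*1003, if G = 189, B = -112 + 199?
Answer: 133182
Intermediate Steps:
B = 87
d = 45921 (d = 189 - 309*(-148) = 189 + 45732 = 45921)
d + B*1003 = 45921 + 87*1003 = 45921 + 87261 = 133182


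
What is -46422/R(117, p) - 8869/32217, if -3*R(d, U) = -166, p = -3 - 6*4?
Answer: -2244102488/2674011 ≈ -839.23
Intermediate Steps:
p = -27 (p = -3 - 24 = -27)
R(d, U) = 166/3 (R(d, U) = -⅓*(-166) = 166/3)
-46422/R(117, p) - 8869/32217 = -46422/166/3 - 8869/32217 = -46422*3/166 - 8869*1/32217 = -69633/83 - 8869/32217 = -2244102488/2674011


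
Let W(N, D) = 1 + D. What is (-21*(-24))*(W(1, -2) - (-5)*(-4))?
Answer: -10584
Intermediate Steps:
(-21*(-24))*(W(1, -2) - (-5)*(-4)) = (-21*(-24))*((1 - 2) - (-5)*(-4)) = 504*(-1 - 5*4) = 504*(-1 - 20) = 504*(-21) = -10584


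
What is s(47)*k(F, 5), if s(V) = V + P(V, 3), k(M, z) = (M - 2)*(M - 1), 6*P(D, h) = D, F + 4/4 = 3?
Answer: 0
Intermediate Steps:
F = 2 (F = -1 + 3 = 2)
P(D, h) = D/6
k(M, z) = (-1 + M)*(-2 + M) (k(M, z) = (-2 + M)*(-1 + M) = (-1 + M)*(-2 + M))
s(V) = 7*V/6 (s(V) = V + V/6 = 7*V/6)
s(47)*k(F, 5) = ((7/6)*47)*(2 + 2² - 3*2) = 329*(2 + 4 - 6)/6 = (329/6)*0 = 0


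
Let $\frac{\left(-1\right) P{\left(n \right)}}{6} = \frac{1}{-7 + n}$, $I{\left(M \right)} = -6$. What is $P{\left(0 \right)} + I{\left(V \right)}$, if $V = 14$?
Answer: $- \frac{36}{7} \approx -5.1429$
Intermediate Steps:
$P{\left(n \right)} = - \frac{6}{-7 + n}$
$P{\left(0 \right)} + I{\left(V \right)} = - \frac{6}{-7 + 0} - 6 = - \frac{6}{-7} - 6 = \left(-6\right) \left(- \frac{1}{7}\right) - 6 = \frac{6}{7} - 6 = - \frac{36}{7}$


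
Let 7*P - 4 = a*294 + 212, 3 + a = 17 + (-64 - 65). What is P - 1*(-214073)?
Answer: 1464917/7 ≈ 2.0927e+5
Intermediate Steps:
a = -115 (a = -3 + (17 + (-64 - 65)) = -3 + (17 - 129) = -3 - 112 = -115)
P = -33594/7 (P = 4/7 + (-115*294 + 212)/7 = 4/7 + (-33810 + 212)/7 = 4/7 + (⅐)*(-33598) = 4/7 - 33598/7 = -33594/7 ≈ -4799.1)
P - 1*(-214073) = -33594/7 - 1*(-214073) = -33594/7 + 214073 = 1464917/7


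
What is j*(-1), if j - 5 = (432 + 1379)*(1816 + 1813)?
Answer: -6572124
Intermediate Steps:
j = 6572124 (j = 5 + (432 + 1379)*(1816 + 1813) = 5 + 1811*3629 = 5 + 6572119 = 6572124)
j*(-1) = 6572124*(-1) = -6572124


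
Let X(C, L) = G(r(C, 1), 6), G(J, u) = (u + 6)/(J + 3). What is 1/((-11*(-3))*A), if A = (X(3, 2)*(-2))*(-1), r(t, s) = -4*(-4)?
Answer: 19/792 ≈ 0.023990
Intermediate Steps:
r(t, s) = 16
G(J, u) = (6 + u)/(3 + J)
X(C, L) = 12/19 (X(C, L) = (6 + 6)/(3 + 16) = 12/19)
A = 24/19 (A = ((12/19)*(-2))*(-1) = -24/19*(-1) = 24/19 ≈ 1.2632)
1/((-11*(-3))*A) = 1/(-11*(-3)*(24/19)) = 1/(33*(24/19)) = 1/(792/19) = 19/792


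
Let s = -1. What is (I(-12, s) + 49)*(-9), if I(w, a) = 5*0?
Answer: -441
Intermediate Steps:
I(w, a) = 0
(I(-12, s) + 49)*(-9) = (0 + 49)*(-9) = 49*(-9) = -441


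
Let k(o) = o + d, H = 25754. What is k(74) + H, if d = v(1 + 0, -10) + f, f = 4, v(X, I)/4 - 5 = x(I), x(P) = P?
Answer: 25812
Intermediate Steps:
v(X, I) = 20 + 4*I
d = -16 (d = (20 + 4*(-10)) + 4 = (20 - 40) + 4 = -20 + 4 = -16)
k(o) = -16 + o (k(o) = o - 16 = -16 + o)
k(74) + H = (-16 + 74) + 25754 = 58 + 25754 = 25812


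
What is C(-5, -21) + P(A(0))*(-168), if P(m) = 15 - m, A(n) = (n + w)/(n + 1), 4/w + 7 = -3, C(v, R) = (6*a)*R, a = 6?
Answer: -16716/5 ≈ -3343.2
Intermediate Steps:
C(v, R) = 36*R (C(v, R) = (6*6)*R = 36*R)
w = -⅖ (w = 4/(-7 - 3) = 4/(-10) = 4*(-⅒) = -⅖ ≈ -0.40000)
A(n) = (-⅖ + n)/(1 + n) (A(n) = (n - ⅖)/(n + 1) = (-⅖ + n)/(1 + n))
C(-5, -21) + P(A(0))*(-168) = 36*(-21) + (15 - (-⅖ + 0)/(1 + 0))*(-168) = -756 + (15 - (-2)/(1*5))*(-168) = -756 + (15 - (-2)/5)*(-168) = -756 + (15 - 1*(-⅖))*(-168) = -756 + (15 + ⅖)*(-168) = -756 + (77/5)*(-168) = -756 - 12936/5 = -16716/5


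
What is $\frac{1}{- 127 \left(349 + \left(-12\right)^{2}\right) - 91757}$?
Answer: $- \frac{1}{154368} \approx -6.478 \cdot 10^{-6}$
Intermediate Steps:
$\frac{1}{- 127 \left(349 + \left(-12\right)^{2}\right) - 91757} = \frac{1}{- 127 \left(349 + 144\right) - 91757} = \frac{1}{\left(-127\right) 493 - 91757} = \frac{1}{-62611 - 91757} = \frac{1}{-154368} = - \frac{1}{154368}$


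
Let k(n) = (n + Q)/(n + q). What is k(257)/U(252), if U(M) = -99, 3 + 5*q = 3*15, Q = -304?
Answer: 235/131373 ≈ 0.0017888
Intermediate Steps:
q = 42/5 (q = -⅗ + (3*15)/5 = -⅗ + (⅕)*45 = -⅗ + 9 = 42/5 ≈ 8.4000)
k(n) = (-304 + n)/(42/5 + n) (k(n) = (n - 304)/(n + 42/5) = (-304 + n)/(42/5 + n))
k(257)/U(252) = (5*(-304 + 257)/(42 + 5*257))/(-99) = (5*(-47)/(42 + 1285))*(-1/99) = (5*(-47)/1327)*(-1/99) = (5*(1/1327)*(-47))*(-1/99) = -235/1327*(-1/99) = 235/131373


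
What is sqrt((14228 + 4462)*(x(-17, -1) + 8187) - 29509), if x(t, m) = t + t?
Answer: sqrt(152350061) ≈ 12343.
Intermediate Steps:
x(t, m) = 2*t
sqrt((14228 + 4462)*(x(-17, -1) + 8187) - 29509) = sqrt((14228 + 4462)*(2*(-17) + 8187) - 29509) = sqrt(18690*(-34 + 8187) - 29509) = sqrt(18690*8153 - 29509) = sqrt(152379570 - 29509) = sqrt(152350061)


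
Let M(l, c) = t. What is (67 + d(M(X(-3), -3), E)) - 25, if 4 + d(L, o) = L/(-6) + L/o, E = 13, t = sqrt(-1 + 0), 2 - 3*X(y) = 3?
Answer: 38 - 7*I/78 ≈ 38.0 - 0.089744*I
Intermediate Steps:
X(y) = -1/3 (X(y) = 2/3 - 1/3*3 = 2/3 - 1 = -1/3)
t = I (t = sqrt(-1) = I ≈ 1.0*I)
M(l, c) = I
d(L, o) = -4 - L/6 + L/o (d(L, o) = -4 + (L/(-6) + L/o) = -4 + (L*(-1/6) + L/o) = -4 + (-L/6 + L/o) = -4 - L/6 + L/o)
(67 + d(M(X(-3), -3), E)) - 25 = (67 + (-4 - I/6 + I/13)) - 25 = (67 + (-4 - 7*I/78)) - 25 = (63 - 7*I/78) - 25 = 38 - 7*I/78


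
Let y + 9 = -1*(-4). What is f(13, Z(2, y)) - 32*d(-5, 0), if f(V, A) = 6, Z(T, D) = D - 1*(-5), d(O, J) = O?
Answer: 166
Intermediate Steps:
y = -5 (y = -9 - 1*(-4) = -9 + 4 = -5)
Z(T, D) = 5 + D (Z(T, D) = D + 5 = 5 + D)
f(13, Z(2, y)) - 32*d(-5, 0) = 6 - 32*(-5) = 6 + 160 = 166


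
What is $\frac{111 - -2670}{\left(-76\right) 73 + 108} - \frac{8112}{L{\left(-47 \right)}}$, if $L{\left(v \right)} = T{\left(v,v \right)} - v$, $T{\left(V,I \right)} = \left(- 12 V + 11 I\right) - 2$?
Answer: $- \frac{11096283}{125120} \approx -88.685$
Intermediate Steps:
$T{\left(V,I \right)} = -2 - 12 V + 11 I$
$L{\left(v \right)} = -2 - 2 v$ ($L{\left(v \right)} = \left(-2 - 12 v + 11 v\right) - v = \left(-2 - v\right) - v = -2 - 2 v$)
$\frac{111 - -2670}{\left(-76\right) 73 + 108} - \frac{8112}{L{\left(-47 \right)}} = \frac{111 - -2670}{\left(-76\right) 73 + 108} - \frac{8112}{-2 - -94} = \frac{111 + 2670}{-5548 + 108} - \frac{8112}{-2 + 94} = \frac{2781}{-5440} - \frac{8112}{92} = 2781 \left(- \frac{1}{5440}\right) - \frac{2028}{23} = - \frac{2781}{5440} - \frac{2028}{23} = - \frac{11096283}{125120}$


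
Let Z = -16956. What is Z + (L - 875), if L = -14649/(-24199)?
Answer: -431477720/24199 ≈ -17830.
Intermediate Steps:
L = 14649/24199 (L = -14649*(-1/24199) = 14649/24199 ≈ 0.60536)
Z + (L - 875) = -16956 + (14649/24199 - 875) = -16956 - 21159476/24199 = -431477720/24199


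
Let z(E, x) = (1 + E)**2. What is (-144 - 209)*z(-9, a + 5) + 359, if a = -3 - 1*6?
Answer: -22233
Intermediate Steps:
a = -9 (a = -3 - 6 = -9)
(-144 - 209)*z(-9, a + 5) + 359 = (-144 - 209)*(1 - 9)**2 + 359 = -353*(-8)**2 + 359 = -353*64 + 359 = -22592 + 359 = -22233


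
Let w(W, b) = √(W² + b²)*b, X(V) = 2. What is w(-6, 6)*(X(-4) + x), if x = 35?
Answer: 1332*√2 ≈ 1883.7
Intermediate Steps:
w(W, b) = b*√(W² + b²)
w(-6, 6)*(X(-4) + x) = (6*√((-6)² + 6²))*(2 + 35) = (6*√(36 + 36))*37 = (6*√72)*37 = (6*(6*√2))*37 = (36*√2)*37 = 1332*√2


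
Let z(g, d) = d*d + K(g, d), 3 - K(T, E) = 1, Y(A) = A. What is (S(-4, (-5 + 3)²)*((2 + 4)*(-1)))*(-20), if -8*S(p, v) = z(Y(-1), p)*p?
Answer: 1080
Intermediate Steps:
K(T, E) = 2 (K(T, E) = 3 - 1*1 = 3 - 1 = 2)
z(g, d) = 2 + d² (z(g, d) = d*d + 2 = d² + 2 = 2 + d²)
S(p, v) = -p*(2 + p²)/8 (S(p, v) = -(2 + p²)*p/8 = -p*(2 + p²)/8)
(S(-4, (-5 + 3)²)*((2 + 4)*(-1)))*(-20) = ((-⅛*(-4)*(2 + (-4)²))*((2 + 4)*(-1)))*(-20) = ((-⅛*(-4)*(2 + 16))*(6*(-1)))*(-20) = (-⅛*(-4)*18*(-6))*(-20) = (9*(-6))*(-20) = -54*(-20) = 1080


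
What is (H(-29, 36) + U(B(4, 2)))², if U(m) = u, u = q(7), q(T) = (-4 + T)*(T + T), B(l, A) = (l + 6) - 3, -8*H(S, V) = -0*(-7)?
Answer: 1764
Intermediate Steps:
H(S, V) = 0 (H(S, V) = -(-1)*0*(-7)/8 = -(-1)*0/8 = -⅛*0 = 0)
B(l, A) = 3 + l (B(l, A) = (6 + l) - 3 = 3 + l)
q(T) = 2*T*(-4 + T) (q(T) = (-4 + T)*(2*T) = 2*T*(-4 + T))
u = 42 (u = 2*7*(-4 + 7) = 2*7*3 = 42)
U(m) = 42
(H(-29, 36) + U(B(4, 2)))² = (0 + 42)² = 42² = 1764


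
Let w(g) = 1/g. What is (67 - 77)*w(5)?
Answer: -2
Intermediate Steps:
(67 - 77)*w(5) = (67 - 77)/5 = -10*⅕ = -2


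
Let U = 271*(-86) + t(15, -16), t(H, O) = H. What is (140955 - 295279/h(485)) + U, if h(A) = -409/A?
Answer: 191334891/409 ≈ 4.6781e+5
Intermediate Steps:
U = -23291 (U = 271*(-86) + 15 = -23306 + 15 = -23291)
(140955 - 295279/h(485)) + U = (140955 - 295279/((-409/485))) - 23291 = (140955 - 295279/((-409*1/485))) - 23291 = (140955 - 295279/(-409/485)) - 23291 = (140955 - 295279*(-485/409)) - 23291 = (140955 + 143210315/409) - 23291 = 200860910/409 - 23291 = 191334891/409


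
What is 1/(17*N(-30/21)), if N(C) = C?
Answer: -7/170 ≈ -0.041176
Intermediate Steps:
1/(17*N(-30/21)) = 1/(17*(-30/21)) = 1/(17*(-30*1/21)) = 1/(17*(-10/7)) = 1/(-170/7) = -7/170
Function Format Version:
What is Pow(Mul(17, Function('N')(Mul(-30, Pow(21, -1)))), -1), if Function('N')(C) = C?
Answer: Rational(-7, 170) ≈ -0.041176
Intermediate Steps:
Pow(Mul(17, Function('N')(Mul(-30, Pow(21, -1)))), -1) = Pow(Mul(17, Mul(-30, Pow(21, -1))), -1) = Pow(Mul(17, Mul(-30, Rational(1, 21))), -1) = Pow(Mul(17, Rational(-10, 7)), -1) = Pow(Rational(-170, 7), -1) = Rational(-7, 170)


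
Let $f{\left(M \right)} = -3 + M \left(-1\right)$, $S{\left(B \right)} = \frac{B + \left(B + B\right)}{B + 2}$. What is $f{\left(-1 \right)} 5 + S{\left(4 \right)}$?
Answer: $-8$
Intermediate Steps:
$S{\left(B \right)} = \frac{3 B}{2 + B}$ ($S{\left(B \right)} = \frac{B + 2 B}{2 + B} = \frac{3 B}{2 + B}$)
$f{\left(M \right)} = -3 - M$
$f{\left(-1 \right)} 5 + S{\left(4 \right)} = \left(-3 - -1\right) 5 + 3 \cdot 4 \frac{1}{2 + 4} = \left(-3 + 1\right) 5 + 3 \cdot 4 \cdot \frac{1}{6} = \left(-2\right) 5 + 3 \cdot 4 \cdot \frac{1}{6} = -10 + 2 = -8$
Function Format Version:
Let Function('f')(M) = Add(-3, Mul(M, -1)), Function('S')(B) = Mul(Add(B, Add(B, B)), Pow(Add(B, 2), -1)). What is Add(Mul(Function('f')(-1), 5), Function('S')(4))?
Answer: -8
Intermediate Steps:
Function('S')(B) = Mul(3, B, Pow(Add(2, B), -1)) (Function('S')(B) = Mul(Add(B, Mul(2, B)), Pow(Add(2, B), -1)) = Mul(Mul(3, B), Pow(Add(2, B), -1)) = Mul(3, B, Pow(Add(2, B), -1)))
Function('f')(M) = Add(-3, Mul(-1, M))
Add(Mul(Function('f')(-1), 5), Function('S')(4)) = Add(Mul(Add(-3, Mul(-1, -1)), 5), Mul(3, 4, Pow(Add(2, 4), -1))) = Add(Mul(Add(-3, 1), 5), Mul(3, 4, Pow(6, -1))) = Add(Mul(-2, 5), Mul(3, 4, Rational(1, 6))) = Add(-10, 2) = -8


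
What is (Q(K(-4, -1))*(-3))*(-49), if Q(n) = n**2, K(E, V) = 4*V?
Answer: 2352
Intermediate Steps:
(Q(K(-4, -1))*(-3))*(-49) = ((4*(-1))**2*(-3))*(-49) = ((-4)**2*(-3))*(-49) = (16*(-3))*(-49) = -48*(-49) = 2352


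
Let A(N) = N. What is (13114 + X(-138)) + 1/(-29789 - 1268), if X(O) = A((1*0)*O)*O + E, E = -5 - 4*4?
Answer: 406629300/31057 ≈ 13093.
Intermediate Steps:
E = -21 (E = -5 - 16 = -21)
X(O) = -21 (X(O) = ((1*0)*O)*O - 21 = (0*O)*O - 21 = 0*O - 21 = 0 - 21 = -21)
(13114 + X(-138)) + 1/(-29789 - 1268) = (13114 - 21) + 1/(-29789 - 1268) = 13093 + 1/(-31057) = 13093 - 1/31057 = 406629300/31057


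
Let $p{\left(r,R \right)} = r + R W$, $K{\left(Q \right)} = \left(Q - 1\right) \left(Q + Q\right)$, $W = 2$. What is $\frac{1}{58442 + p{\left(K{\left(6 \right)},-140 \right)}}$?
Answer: $\frac{1}{58222} \approx 1.7176 \cdot 10^{-5}$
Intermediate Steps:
$K{\left(Q \right)} = 2 Q \left(-1 + Q\right)$ ($K{\left(Q \right)} = \left(-1 + Q\right) 2 Q = 2 Q \left(-1 + Q\right)$)
$p{\left(r,R \right)} = r + 2 R$ ($p{\left(r,R \right)} = r + R 2 = r + 2 R$)
$\frac{1}{58442 + p{\left(K{\left(6 \right)},-140 \right)}} = \frac{1}{58442 + \left(2 \cdot 6 \left(-1 + 6\right) + 2 \left(-140\right)\right)} = \frac{1}{58442 - \left(280 - 60\right)} = \frac{1}{58442 + \left(60 - 280\right)} = \frac{1}{58442 - 220} = \frac{1}{58222}$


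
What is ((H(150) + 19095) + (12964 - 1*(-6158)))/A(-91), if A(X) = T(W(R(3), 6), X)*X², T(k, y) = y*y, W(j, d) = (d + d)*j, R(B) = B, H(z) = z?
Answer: 783/1399489 ≈ 0.00055949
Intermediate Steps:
W(j, d) = 2*d*j (W(j, d) = (2*d)*j = 2*d*j)
T(k, y) = y²
A(X) = X⁴ (A(X) = X²*X² = X⁴)
((H(150) + 19095) + (12964 - 1*(-6158)))/A(-91) = ((150 + 19095) + (12964 - 1*(-6158)))/((-91)⁴) = (19245 + (12964 + 6158))/68574961 = (19245 + 19122)*(1/68574961) = 38367*(1/68574961) = 783/1399489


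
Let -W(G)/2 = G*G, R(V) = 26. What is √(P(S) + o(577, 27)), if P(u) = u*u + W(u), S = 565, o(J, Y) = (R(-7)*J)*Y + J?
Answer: √86406 ≈ 293.95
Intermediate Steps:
o(J, Y) = J + 26*J*Y (o(J, Y) = (26*J)*Y + J = 26*J*Y + J = J + 26*J*Y)
W(G) = -2*G² (W(G) = -2*G*G = -2*G²)
P(u) = -u² (P(u) = u*u - 2*u² = u² - 2*u² = -u²)
√(P(S) + o(577, 27)) = √(-1*565² + 577*(1 + 26*27)) = √(-1*319225 + 577*(1 + 702)) = √(-319225 + 577*703) = √(-319225 + 405631) = √86406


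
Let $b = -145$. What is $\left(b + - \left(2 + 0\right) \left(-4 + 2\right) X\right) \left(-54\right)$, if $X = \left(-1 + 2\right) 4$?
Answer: $6966$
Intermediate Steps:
$X = 4$ ($X = 1 \cdot 4 = 4$)
$\left(b + - \left(2 + 0\right) \left(-4 + 2\right) X\right) \left(-54\right) = \left(-145 + - \left(2 + 0\right) \left(-4 + 2\right) 4\right) \left(-54\right) = \left(-145 + - 2 \left(-2\right) 4\right) \left(-54\right) = \left(-145 + \left(-1\right) \left(-4\right) 4\right) \left(-54\right) = \left(-145 + 4 \cdot 4\right) \left(-54\right) = \left(-145 + 16\right) \left(-54\right) = \left(-129\right) \left(-54\right) = 6966$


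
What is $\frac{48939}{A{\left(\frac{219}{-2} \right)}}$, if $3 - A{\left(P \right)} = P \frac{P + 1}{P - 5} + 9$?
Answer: $\frac{7471354}{14925} \approx 500.59$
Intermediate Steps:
$A{\left(P \right)} = -6 - \frac{P \left(1 + P\right)}{-5 + P}$ ($A{\left(P \right)} = 3 - \left(P \frac{P + 1}{P - 5} + 9\right) = 3 - \left(P \frac{1 + P}{-5 + P} + 9\right) = 3 - \left(\frac{P \left(1 + P\right)}{-5 + P} + 9\right) = 3 - \left(9 + \frac{P \left(1 + P\right)}{-5 + P}\right) = -6 - \frac{P \left(1 + P\right)}{-5 + P}$)
$\frac{48939}{A{\left(\frac{219}{-2} \right)}} = \frac{48939}{\frac{1}{-5 + \frac{219}{-2}} \left(30 - \left(\frac{219}{-2}\right)^{2} - 7 \frac{219}{-2}\right)} = \frac{48939}{\frac{1}{-5 + 219 \left(- \frac{1}{2}\right)} \left(30 - \left(219 \left(- \frac{1}{2}\right)\right)^{2} - 7 \cdot 219 \left(- \frac{1}{2}\right)\right)} = \frac{48939}{\frac{1}{-5 - \frac{219}{2}} \left(30 - \left(- \frac{219}{2}\right)^{2} - - \frac{1533}{2}\right)} = \frac{48939}{\frac{1}{- \frac{229}{2}} \left(30 - \frac{47961}{4} + \frac{1533}{2}\right)} = \frac{48939}{\left(- \frac{2}{229}\right) \left(30 - \frac{47961}{4} + \frac{1533}{2}\right)} = \frac{48939}{\left(- \frac{2}{229}\right) \left(- \frac{44775}{4}\right)} = \frac{48939}{\frac{44775}{458}} = 48939 \cdot \frac{458}{44775} = \frac{7471354}{14925}$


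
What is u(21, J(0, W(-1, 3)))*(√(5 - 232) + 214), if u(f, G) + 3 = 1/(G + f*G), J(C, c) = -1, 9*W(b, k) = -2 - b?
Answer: -7169/11 - 67*I*√227/22 ≈ -651.73 - 45.884*I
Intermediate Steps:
W(b, k) = -2/9 - b/9 (W(b, k) = (-2 - b)/9 = -2/9 - b/9)
u(f, G) = -3 + 1/(G + G*f) (u(f, G) = -3 + 1/(G + f*G) = -3 + 1/(G + G*f))
u(21, J(0, W(-1, 3)))*(√(5 - 232) + 214) = ((1 - 3*(-1) - 3*(-1)*21)/((-1)*(1 + 21)))*(√(5 - 232) + 214) = (-1*(1 + 3 + 63)/22)*(√(-227) + 214) = (-1*1/22*67)*(I*√227 + 214) = -67*(214 + I*√227)/22 = -7169/11 - 67*I*√227/22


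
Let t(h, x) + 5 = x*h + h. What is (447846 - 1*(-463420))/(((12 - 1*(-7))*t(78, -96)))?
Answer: -911266/140885 ≈ -6.4682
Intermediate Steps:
t(h, x) = -5 + h + h*x (t(h, x) = -5 + (x*h + h) = -5 + (h*x + h) = -5 + (h + h*x) = -5 + h + h*x)
(447846 - 1*(-463420))/(((12 - 1*(-7))*t(78, -96))) = (447846 - 1*(-463420))/(((12 - 1*(-7))*(-5 + 78 + 78*(-96)))) = (447846 + 463420)/(((12 + 7)*(-5 + 78 - 7488))) = 911266/((19*(-7415))) = 911266/(-140885) = 911266*(-1/140885) = -911266/140885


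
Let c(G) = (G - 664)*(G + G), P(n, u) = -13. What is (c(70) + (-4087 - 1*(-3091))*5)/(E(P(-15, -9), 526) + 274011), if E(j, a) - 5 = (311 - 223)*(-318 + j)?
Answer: -22035/61222 ≈ -0.35992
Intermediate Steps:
c(G) = 2*G*(-664 + G) (c(G) = (-664 + G)*(2*G) = 2*G*(-664 + G))
E(j, a) = -27979 + 88*j (E(j, a) = 5 + (311 - 223)*(-318 + j) = 5 + 88*(-318 + j) = 5 + (-27984 + 88*j) = -27979 + 88*j)
(c(70) + (-4087 - 1*(-3091))*5)/(E(P(-15, -9), 526) + 274011) = (2*70*(-664 + 70) + (-4087 - 1*(-3091))*5)/((-27979 + 88*(-13)) + 274011) = (2*70*(-594) + (-4087 + 3091)*5)/((-27979 - 1144) + 274011) = (-83160 - 996*5)/(-29123 + 274011) = (-83160 - 4980)/244888 = -88140*1/244888 = -22035/61222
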